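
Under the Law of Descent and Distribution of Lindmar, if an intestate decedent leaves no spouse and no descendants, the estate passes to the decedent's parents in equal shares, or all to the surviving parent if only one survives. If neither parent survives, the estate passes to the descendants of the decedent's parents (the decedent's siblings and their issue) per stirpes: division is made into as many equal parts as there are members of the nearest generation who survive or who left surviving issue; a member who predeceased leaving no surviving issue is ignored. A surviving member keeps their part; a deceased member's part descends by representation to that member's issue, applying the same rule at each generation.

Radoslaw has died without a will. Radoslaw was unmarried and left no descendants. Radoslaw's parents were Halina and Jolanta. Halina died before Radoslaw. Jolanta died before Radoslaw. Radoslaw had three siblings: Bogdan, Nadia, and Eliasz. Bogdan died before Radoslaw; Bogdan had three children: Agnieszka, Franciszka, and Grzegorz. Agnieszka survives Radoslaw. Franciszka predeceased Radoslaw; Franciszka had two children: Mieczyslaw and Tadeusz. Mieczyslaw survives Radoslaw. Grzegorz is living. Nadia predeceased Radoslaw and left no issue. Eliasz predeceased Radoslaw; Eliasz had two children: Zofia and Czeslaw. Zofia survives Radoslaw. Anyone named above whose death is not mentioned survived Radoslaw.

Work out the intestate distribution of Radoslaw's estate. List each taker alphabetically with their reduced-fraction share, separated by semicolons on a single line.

Neither parent survives and there are no descendants, so the estate passes to Radoslaw's siblings and their issue per stirpes.
Nadia left no surviving issue, so that branch lapses and is disregarded.
The estate is divided into 2 equal shares of 1/2 among Bogdan, Eliasz.
Bogdan predeceased; the 1/2 allotted to Bogdan's branch passes to Bogdan's issue by representation.
The 1/2 is divided into 3 equal shares of 1/6 among Agnieszka, Franciszka, Grzegorz.
Agnieszka is living and takes 1/6.
Franciszka predeceased; the 1/6 allotted to Franciszka's branch passes to Franciszka's issue by representation.
The 1/6 is divided into 2 equal shares of 1/12 among Mieczyslaw, Tadeusz.
Mieczyslaw is living and takes 1/12.
Tadeusz is living and takes 1/12.
Grzegorz is living and takes 1/6.
Eliasz predeceased; the 1/2 allotted to Eliasz's branch passes to Eliasz's issue by representation.
The 1/2 is divided into 2 equal shares of 1/4 among Zofia, Czeslaw.
Zofia is living and takes 1/4.
Czeslaw is living and takes 1/4.

Agnieszka 1/6; Czeslaw 1/4; Grzegorz 1/6; Mieczyslaw 1/12; Tadeusz 1/12; Zofia 1/4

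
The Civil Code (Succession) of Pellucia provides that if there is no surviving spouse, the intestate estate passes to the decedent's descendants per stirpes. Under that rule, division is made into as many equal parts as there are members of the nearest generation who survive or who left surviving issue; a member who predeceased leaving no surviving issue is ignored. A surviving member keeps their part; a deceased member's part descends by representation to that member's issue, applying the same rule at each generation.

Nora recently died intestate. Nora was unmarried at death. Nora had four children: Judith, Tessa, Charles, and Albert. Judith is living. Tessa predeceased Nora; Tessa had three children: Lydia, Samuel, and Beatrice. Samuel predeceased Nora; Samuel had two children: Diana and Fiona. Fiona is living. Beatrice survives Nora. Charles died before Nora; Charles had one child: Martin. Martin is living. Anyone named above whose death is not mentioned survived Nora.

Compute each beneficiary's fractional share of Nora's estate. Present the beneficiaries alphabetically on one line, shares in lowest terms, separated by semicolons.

There is no surviving spouse, so the entire estate passes to Nora's descendants per stirpes.
The estate is divided into 4 equal shares of 1/4 among Judith, Tessa, Charles, Albert.
Judith is living and takes 1/4.
Tessa predeceased; the 1/4 allotted to Tessa's branch passes to Tessa's issue by representation.
The 1/4 is divided into 3 equal shares of 1/12 among Lydia, Samuel, Beatrice.
Lydia is living and takes 1/12.
Samuel predeceased; the 1/12 allotted to Samuel's branch passes to Samuel's issue by representation.
The 1/12 is divided into 2 equal shares of 1/24 among Diana, Fiona.
Diana is living and takes 1/24.
Fiona is living and takes 1/24.
Beatrice is living and takes 1/12.
Charles predeceased; the 1/4 allotted to Charles's branch passes to Charles's issue by representation.
Martin is the sole taker at this level and receives the full 1/4.
Albert is living and takes 1/4.

Albert 1/4; Beatrice 1/12; Diana 1/24; Fiona 1/24; Judith 1/4; Lydia 1/12; Martin 1/4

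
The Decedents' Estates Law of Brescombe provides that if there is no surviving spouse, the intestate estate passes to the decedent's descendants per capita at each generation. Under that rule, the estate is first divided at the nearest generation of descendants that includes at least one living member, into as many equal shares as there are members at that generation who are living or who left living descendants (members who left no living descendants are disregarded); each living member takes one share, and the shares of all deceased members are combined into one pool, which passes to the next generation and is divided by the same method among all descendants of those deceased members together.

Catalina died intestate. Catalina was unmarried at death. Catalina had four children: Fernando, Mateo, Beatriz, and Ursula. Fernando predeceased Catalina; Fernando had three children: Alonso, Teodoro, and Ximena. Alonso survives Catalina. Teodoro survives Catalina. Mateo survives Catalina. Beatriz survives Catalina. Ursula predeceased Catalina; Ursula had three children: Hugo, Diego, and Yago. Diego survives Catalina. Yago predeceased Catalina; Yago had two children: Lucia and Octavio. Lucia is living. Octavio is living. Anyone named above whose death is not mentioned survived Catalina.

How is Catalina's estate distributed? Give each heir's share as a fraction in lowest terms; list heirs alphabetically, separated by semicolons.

Alonso 1/12; Beatriz 1/4; Diego 1/12; Hugo 1/12; Lucia 1/24; Mateo 1/4; Octavio 1/24; Teodoro 1/12; Ximena 1/12

There is no surviving spouse, so the entire estate passes to Catalina's descendants per capita at each generation.
At generation 1 (Fernando, Mateo, Beatriz, Ursula) there are 4 shares of (1)/4 = 1/4 each.
Living: Mateo and Beatriz — each takes 1/4.
Deceased: Fernando and Ursula. Their combined 1/2 is pooled and carried to generation 2.
At generation 2 (Alonso, Teodoro, Ximena, Hugo, Diego, Yago) there are 6 shares of (1/2)/6 = 1/12 each.
Living: Alonso, Teodoro, Ximena, Hugo, and Diego — each takes 1/12.
Deceased: Yago. That 1/12 share is carried to generation 3.
At generation 3 (Lucia, Octavio) there are 2 shares of (1/12)/2 = 1/24 each.
Living: Lucia and Octavio — each takes 1/24.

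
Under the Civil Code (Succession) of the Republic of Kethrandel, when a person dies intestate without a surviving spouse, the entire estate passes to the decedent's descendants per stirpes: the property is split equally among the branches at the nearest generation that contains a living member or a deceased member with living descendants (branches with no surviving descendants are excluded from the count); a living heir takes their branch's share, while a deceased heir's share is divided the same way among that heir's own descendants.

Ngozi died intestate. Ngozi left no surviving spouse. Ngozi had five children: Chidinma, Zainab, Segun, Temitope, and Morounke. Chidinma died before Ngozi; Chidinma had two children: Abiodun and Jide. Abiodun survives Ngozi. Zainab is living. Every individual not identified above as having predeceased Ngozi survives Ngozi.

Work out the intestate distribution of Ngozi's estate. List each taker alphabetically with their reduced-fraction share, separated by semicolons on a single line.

There is no surviving spouse, so the entire estate passes to Ngozi's descendants per stirpes.
The estate is divided into 5 equal shares of 1/5 among Chidinma, Zainab, Segun, Temitope, Morounke.
Chidinma predeceased; the 1/5 allotted to Chidinma's branch passes to Chidinma's issue by representation.
The 1/5 is divided into 2 equal shares of 1/10 among Abiodun, Jide.
Abiodun is living and takes 1/10.
Jide is living and takes 1/10.
Zainab is living and takes 1/5.
Segun is living and takes 1/5.
Temitope is living and takes 1/5.
Morounke is living and takes 1/5.

Abiodun 1/10; Jide 1/10; Morounke 1/5; Segun 1/5; Temitope 1/5; Zainab 1/5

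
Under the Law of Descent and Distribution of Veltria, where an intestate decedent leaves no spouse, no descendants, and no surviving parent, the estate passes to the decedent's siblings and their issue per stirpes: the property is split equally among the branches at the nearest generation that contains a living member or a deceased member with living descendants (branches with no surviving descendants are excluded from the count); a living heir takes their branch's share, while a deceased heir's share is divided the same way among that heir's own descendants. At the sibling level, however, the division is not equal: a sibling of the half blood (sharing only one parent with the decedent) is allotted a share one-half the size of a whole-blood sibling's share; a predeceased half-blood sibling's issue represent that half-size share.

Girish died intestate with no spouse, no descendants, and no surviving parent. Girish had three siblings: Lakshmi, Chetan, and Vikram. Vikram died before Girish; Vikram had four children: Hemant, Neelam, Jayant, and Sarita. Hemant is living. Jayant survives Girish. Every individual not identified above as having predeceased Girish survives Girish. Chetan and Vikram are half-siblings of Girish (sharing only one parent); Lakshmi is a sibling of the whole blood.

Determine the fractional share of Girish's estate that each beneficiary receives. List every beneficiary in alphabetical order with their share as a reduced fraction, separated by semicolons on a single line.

Chetan 1/4; Hemant 1/16; Jayant 1/16; Lakshmi 1/2; Neelam 1/16; Sarita 1/16

No spouse, descendants, or parent survives, so the estate passes to Girish's siblings per stirpes.
Half-blood siblings count for one-half the weight of whole-blood siblings at the initial division.
Dividing 1 in proportion to weights (total weight 2): Lakshmi (weight 1) → 1/2; Chetan (weight 1/2) → 1/4; Vikram (weight 1/2) → 1/4.
Lakshmi is living and takes 1/2.
Chetan is living and takes 1/4.
Vikram predeceased; the 1/4 allotted to Vikram's branch passes to Vikram's issue by representation.
The 1/4 is divided into 4 equal shares of 1/16 among Hemant, Neelam, Jayant, Sarita.
Hemant is living and takes 1/16.
Neelam is living and takes 1/16.
Jayant is living and takes 1/16.
Sarita is living and takes 1/16.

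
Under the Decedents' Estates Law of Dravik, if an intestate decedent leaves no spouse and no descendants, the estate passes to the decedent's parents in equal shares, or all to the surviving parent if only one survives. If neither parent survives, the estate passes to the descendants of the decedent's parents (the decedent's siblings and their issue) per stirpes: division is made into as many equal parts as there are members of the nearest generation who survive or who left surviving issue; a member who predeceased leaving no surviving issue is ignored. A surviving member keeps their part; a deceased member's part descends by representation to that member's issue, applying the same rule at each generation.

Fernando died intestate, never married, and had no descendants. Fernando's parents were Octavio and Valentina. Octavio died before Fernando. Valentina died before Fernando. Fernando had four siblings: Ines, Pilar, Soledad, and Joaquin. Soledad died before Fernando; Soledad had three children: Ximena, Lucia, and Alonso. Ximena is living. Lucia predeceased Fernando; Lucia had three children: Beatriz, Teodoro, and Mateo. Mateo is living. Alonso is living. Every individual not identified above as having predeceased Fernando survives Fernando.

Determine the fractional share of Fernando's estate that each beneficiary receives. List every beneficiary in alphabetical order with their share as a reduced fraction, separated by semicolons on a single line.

Neither parent survives and there are no descendants, so the estate passes to Fernando's siblings and their issue per stirpes.
The estate is divided into 4 equal shares of 1/4 among Ines, Pilar, Soledad, Joaquin.
Ines is living and takes 1/4.
Pilar is living and takes 1/4.
Soledad predeceased; the 1/4 allotted to Soledad's branch passes to Soledad's issue by representation.
The 1/4 is divided into 3 equal shares of 1/12 among Ximena, Lucia, Alonso.
Ximena is living and takes 1/12.
Lucia predeceased; the 1/12 allotted to Lucia's branch passes to Lucia's issue by representation.
The 1/12 is divided into 3 equal shares of 1/36 among Beatriz, Teodoro, Mateo.
Beatriz is living and takes 1/36.
Teodoro is living and takes 1/36.
Mateo is living and takes 1/36.
Alonso is living and takes 1/12.
Joaquin is living and takes 1/4.

Alonso 1/12; Beatriz 1/36; Ines 1/4; Joaquin 1/4; Mateo 1/36; Pilar 1/4; Teodoro 1/36; Ximena 1/12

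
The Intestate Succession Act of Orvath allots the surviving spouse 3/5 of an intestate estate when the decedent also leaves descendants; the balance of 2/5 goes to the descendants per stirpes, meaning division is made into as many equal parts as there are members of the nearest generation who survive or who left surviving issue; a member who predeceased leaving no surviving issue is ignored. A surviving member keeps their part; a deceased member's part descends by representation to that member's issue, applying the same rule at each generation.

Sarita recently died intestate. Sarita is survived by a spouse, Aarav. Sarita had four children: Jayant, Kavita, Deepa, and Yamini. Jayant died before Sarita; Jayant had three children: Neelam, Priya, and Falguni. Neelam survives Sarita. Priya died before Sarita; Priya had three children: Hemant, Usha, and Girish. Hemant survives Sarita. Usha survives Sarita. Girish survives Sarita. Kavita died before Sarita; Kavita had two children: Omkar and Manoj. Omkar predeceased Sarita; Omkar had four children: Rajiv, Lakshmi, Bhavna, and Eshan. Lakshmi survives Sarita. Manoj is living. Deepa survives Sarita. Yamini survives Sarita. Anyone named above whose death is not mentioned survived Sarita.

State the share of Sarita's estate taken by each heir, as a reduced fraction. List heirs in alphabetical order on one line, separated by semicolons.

Aarav, as surviving spouse, takes 3/5.
The remaining 2/5 passes to Sarita's descendants per stirpes.
The 2/5 is divided into 4 equal shares of 1/10 among Jayant, Kavita, Deepa, Yamini.
Jayant predeceased; the 1/10 allotted to Jayant's branch passes to Jayant's issue by representation.
The 1/10 is divided into 3 equal shares of 1/30 among Neelam, Priya, Falguni.
Neelam is living and takes 1/30.
Priya predeceased; the 1/30 allotted to Priya's branch passes to Priya's issue by representation.
The 1/30 is divided into 3 equal shares of 1/90 among Hemant, Usha, Girish.
Hemant is living and takes 1/90.
Usha is living and takes 1/90.
Girish is living and takes 1/90.
Falguni is living and takes 1/30.
Kavita predeceased; the 1/10 allotted to Kavita's branch passes to Kavita's issue by representation.
The 1/10 is divided into 2 equal shares of 1/20 among Omkar, Manoj.
Omkar predeceased; the 1/20 allotted to Omkar's branch passes to Omkar's issue by representation.
The 1/20 is divided into 4 equal shares of 1/80 among Rajiv, Lakshmi, Bhavna, Eshan.
Rajiv is living and takes 1/80.
Lakshmi is living and takes 1/80.
Bhavna is living and takes 1/80.
Eshan is living and takes 1/80.
Manoj is living and takes 1/20.
Deepa is living and takes 1/10.
Yamini is living and takes 1/10.

Aarav 3/5; Bhavna 1/80; Deepa 1/10; Eshan 1/80; Falguni 1/30; Girish 1/90; Hemant 1/90; Lakshmi 1/80; Manoj 1/20; Neelam 1/30; Rajiv 1/80; Usha 1/90; Yamini 1/10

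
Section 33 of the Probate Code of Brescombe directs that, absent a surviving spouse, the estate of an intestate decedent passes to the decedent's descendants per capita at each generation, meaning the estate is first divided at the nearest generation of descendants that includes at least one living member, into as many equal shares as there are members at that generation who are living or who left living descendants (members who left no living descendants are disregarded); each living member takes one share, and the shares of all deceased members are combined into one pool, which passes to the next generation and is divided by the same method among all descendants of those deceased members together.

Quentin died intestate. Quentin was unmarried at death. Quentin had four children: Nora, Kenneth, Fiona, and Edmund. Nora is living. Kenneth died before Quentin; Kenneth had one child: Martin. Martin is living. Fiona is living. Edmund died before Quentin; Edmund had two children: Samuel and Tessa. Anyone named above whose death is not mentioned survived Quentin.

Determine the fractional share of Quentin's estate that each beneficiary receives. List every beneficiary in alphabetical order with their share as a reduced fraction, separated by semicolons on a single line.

Fiona 1/4; Martin 1/6; Nora 1/4; Samuel 1/6; Tessa 1/6

There is no surviving spouse, so the entire estate passes to Quentin's descendants per capita at each generation.
At generation 1 (Nora, Kenneth, Fiona, Edmund) there are 4 shares of (1)/4 = 1/4 each.
Living: Nora and Fiona — each takes 1/4.
Deceased: Kenneth and Edmund. Their combined 1/2 is pooled and carried to generation 2.
At generation 2 (Martin, Samuel, Tessa) there are 3 shares of (1/2)/3 = 1/6 each.
Living: Martin, Samuel, and Tessa — each takes 1/6.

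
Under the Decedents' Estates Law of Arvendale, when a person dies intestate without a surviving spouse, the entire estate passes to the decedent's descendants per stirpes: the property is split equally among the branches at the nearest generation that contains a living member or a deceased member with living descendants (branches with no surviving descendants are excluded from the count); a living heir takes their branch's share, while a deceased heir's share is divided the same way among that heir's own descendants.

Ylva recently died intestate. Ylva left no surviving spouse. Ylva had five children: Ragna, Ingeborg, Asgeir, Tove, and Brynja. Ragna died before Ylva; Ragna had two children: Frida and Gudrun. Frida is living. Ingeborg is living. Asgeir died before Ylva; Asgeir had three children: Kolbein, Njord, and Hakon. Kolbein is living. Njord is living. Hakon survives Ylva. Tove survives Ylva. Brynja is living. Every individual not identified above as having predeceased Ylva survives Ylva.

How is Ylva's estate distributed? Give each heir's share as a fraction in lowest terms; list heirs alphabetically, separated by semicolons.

There is no surviving spouse, so the entire estate passes to Ylva's descendants per stirpes.
The estate is divided into 5 equal shares of 1/5 among Ragna, Ingeborg, Asgeir, Tove, Brynja.
Ragna predeceased; the 1/5 allotted to Ragna's branch passes to Ragna's issue by representation.
The 1/5 is divided into 2 equal shares of 1/10 among Frida, Gudrun.
Frida is living and takes 1/10.
Gudrun is living and takes 1/10.
Ingeborg is living and takes 1/5.
Asgeir predeceased; the 1/5 allotted to Asgeir's branch passes to Asgeir's issue by representation.
The 1/5 is divided into 3 equal shares of 1/15 among Kolbein, Njord, Hakon.
Kolbein is living and takes 1/15.
Njord is living and takes 1/15.
Hakon is living and takes 1/15.
Tove is living and takes 1/5.
Brynja is living and takes 1/5.

Brynja 1/5; Frida 1/10; Gudrun 1/10; Hakon 1/15; Ingeborg 1/5; Kolbein 1/15; Njord 1/15; Tove 1/5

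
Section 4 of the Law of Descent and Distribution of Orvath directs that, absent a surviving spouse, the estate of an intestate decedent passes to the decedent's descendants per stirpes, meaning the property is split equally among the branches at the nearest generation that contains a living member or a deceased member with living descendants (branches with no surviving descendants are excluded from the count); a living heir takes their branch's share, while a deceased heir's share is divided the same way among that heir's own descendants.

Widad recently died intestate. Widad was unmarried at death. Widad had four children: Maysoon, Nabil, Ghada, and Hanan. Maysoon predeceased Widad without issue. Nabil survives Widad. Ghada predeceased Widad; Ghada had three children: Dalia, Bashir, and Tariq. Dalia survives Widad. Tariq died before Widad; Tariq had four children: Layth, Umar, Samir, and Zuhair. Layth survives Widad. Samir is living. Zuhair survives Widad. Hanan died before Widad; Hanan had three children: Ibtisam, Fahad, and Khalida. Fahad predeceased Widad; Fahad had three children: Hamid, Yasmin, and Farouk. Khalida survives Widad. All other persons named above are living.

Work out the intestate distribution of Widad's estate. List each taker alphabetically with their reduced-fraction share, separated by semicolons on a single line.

Bashir 1/9; Dalia 1/9; Farouk 1/27; Hamid 1/27; Ibtisam 1/9; Khalida 1/9; Layth 1/36; Nabil 1/3; Samir 1/36; Umar 1/36; Yasmin 1/27; Zuhair 1/36

There is no surviving spouse, so the entire estate passes to Widad's descendants per stirpes.
Maysoon left no surviving issue, so that branch lapses and is disregarded.
The estate is divided into 3 equal shares of 1/3 among Nabil, Ghada, Hanan.
Nabil is living and takes 1/3.
Ghada predeceased; the 1/3 allotted to Ghada's branch passes to Ghada's issue by representation.
The 1/3 is divided into 3 equal shares of 1/9 among Dalia, Bashir, Tariq.
Dalia is living and takes 1/9.
Bashir is living and takes 1/9.
Tariq predeceased; the 1/9 allotted to Tariq's branch passes to Tariq's issue by representation.
The 1/9 is divided into 4 equal shares of 1/36 among Layth, Umar, Samir, Zuhair.
Layth is living and takes 1/36.
Umar is living and takes 1/36.
Samir is living and takes 1/36.
Zuhair is living and takes 1/36.
Hanan predeceased; the 1/3 allotted to Hanan's branch passes to Hanan's issue by representation.
The 1/3 is divided into 3 equal shares of 1/9 among Ibtisam, Fahad, Khalida.
Ibtisam is living and takes 1/9.
Fahad predeceased; the 1/9 allotted to Fahad's branch passes to Fahad's issue by representation.
The 1/9 is divided into 3 equal shares of 1/27 among Hamid, Yasmin, Farouk.
Hamid is living and takes 1/27.
Yasmin is living and takes 1/27.
Farouk is living and takes 1/27.
Khalida is living and takes 1/9.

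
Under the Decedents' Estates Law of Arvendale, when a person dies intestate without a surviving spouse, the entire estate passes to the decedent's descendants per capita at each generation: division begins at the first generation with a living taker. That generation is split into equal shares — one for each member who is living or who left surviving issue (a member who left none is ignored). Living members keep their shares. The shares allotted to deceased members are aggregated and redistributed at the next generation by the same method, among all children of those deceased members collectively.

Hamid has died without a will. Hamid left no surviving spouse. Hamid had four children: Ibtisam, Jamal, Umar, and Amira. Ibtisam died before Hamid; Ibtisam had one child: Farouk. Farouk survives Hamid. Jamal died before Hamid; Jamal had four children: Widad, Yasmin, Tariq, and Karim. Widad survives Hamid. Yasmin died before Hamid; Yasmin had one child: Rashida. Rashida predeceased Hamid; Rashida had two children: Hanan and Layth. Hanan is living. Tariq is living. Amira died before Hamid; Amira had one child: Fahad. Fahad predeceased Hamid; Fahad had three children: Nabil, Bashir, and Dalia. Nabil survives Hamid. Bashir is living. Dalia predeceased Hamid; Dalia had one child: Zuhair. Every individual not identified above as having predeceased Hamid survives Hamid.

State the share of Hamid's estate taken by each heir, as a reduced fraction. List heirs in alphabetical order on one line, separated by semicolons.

Bashir 1/16; Farouk 1/8; Hanan 1/24; Karim 1/8; Layth 1/24; Nabil 1/16; Tariq 1/8; Umar 1/4; Widad 1/8; Zuhair 1/24

There is no surviving spouse, so the entire estate passes to Hamid's descendants per capita at each generation.
At generation 1 (Ibtisam, Jamal, Umar, Amira) there are 4 shares of (1)/4 = 1/4 each.
Living: Umar — each takes 1/4.
Deceased: Ibtisam, Jamal, and Amira. Their combined 3/4 is pooled and carried to generation 2.
At generation 2 (Farouk, Widad, Yasmin, Tariq, Karim, Fahad) there are 6 shares of (3/4)/6 = 1/8 each.
Living: Farouk, Widad, Tariq, and Karim — each takes 1/8.
Deceased: Yasmin and Fahad. Their combined 1/4 is pooled and carried to generation 3.
At generation 3 (Rashida, Nabil, Bashir, Dalia) there are 4 shares of (1/4)/4 = 1/16 each.
Living: Nabil and Bashir — each takes 1/16.
Deceased: Rashida and Dalia. Their combined 1/8 is pooled and carried to generation 4.
At generation 4 (Hanan, Layth, Zuhair) there are 3 shares of (1/8)/3 = 1/24 each.
Living: Hanan, Layth, and Zuhair — each takes 1/24.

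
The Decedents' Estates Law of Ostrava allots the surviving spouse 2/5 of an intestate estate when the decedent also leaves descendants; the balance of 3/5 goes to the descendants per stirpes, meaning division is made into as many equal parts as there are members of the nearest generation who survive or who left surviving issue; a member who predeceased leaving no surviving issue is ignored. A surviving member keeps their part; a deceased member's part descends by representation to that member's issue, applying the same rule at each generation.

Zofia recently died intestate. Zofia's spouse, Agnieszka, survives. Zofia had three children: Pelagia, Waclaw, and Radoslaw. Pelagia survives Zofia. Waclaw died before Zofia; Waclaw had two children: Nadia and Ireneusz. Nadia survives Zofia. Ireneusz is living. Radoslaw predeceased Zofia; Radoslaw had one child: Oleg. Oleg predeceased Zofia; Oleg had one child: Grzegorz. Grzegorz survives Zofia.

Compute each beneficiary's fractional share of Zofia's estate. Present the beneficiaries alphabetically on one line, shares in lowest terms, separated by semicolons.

Agnieszka, as surviving spouse, takes 2/5.
The remaining 3/5 passes to Zofia's descendants per stirpes.
The 3/5 is divided into 3 equal shares of 1/5 among Pelagia, Waclaw, Radoslaw.
Pelagia is living and takes 1/5.
Waclaw predeceased; the 1/5 allotted to Waclaw's branch passes to Waclaw's issue by representation.
The 1/5 is divided into 2 equal shares of 1/10 among Nadia, Ireneusz.
Nadia is living and takes 1/10.
Ireneusz is living and takes 1/10.
Radoslaw predeceased; the 1/5 allotted to Radoslaw's branch passes to Radoslaw's issue by representation.
Oleg's line is the sole branch at this level, so the full 1/5 passes to Oleg's issue by representation.
Grzegorz is the sole taker at this level and receives the full 1/5.

Agnieszka 2/5; Grzegorz 1/5; Ireneusz 1/10; Nadia 1/10; Pelagia 1/5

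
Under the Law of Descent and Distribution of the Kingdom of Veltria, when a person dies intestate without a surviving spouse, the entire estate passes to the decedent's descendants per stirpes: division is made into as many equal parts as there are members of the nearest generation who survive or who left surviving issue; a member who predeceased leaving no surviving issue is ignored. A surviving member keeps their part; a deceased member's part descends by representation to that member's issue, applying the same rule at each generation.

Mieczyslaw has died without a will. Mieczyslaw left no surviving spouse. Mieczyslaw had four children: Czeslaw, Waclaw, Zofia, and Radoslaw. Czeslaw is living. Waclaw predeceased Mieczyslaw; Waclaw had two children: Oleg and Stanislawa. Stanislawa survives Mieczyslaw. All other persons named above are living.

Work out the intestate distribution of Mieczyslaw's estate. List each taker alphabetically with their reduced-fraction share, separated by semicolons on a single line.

There is no surviving spouse, so the entire estate passes to Mieczyslaw's descendants per stirpes.
The estate is divided into 4 equal shares of 1/4 among Czeslaw, Waclaw, Zofia, Radoslaw.
Czeslaw is living and takes 1/4.
Waclaw predeceased; the 1/4 allotted to Waclaw's branch passes to Waclaw's issue by representation.
The 1/4 is divided into 2 equal shares of 1/8 among Oleg, Stanislawa.
Oleg is living and takes 1/8.
Stanislawa is living and takes 1/8.
Zofia is living and takes 1/4.
Radoslaw is living and takes 1/4.

Czeslaw 1/4; Oleg 1/8; Radoslaw 1/4; Stanislawa 1/8; Zofia 1/4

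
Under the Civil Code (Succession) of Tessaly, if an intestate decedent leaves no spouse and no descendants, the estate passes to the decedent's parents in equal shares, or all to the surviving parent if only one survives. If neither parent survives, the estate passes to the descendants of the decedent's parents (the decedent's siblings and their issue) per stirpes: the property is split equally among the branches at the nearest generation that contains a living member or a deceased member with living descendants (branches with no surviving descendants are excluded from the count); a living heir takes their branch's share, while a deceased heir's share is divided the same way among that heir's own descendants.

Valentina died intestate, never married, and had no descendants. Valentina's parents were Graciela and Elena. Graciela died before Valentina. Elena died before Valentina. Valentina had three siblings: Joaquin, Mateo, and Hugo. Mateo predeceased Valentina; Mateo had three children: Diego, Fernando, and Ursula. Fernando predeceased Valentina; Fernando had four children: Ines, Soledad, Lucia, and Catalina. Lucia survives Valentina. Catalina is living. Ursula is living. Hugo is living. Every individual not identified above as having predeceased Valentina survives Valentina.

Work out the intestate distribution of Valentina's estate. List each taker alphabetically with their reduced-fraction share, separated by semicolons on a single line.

Catalina 1/36; Diego 1/9; Hugo 1/3; Ines 1/36; Joaquin 1/3; Lucia 1/36; Soledad 1/36; Ursula 1/9

Neither parent survives and there are no descendants, so the estate passes to Valentina's siblings and their issue per stirpes.
The estate is divided into 3 equal shares of 1/3 among Joaquin, Mateo, Hugo.
Joaquin is living and takes 1/3.
Mateo predeceased; the 1/3 allotted to Mateo's branch passes to Mateo's issue by representation.
The 1/3 is divided into 3 equal shares of 1/9 among Diego, Fernando, Ursula.
Diego is living and takes 1/9.
Fernando predeceased; the 1/9 allotted to Fernando's branch passes to Fernando's issue by representation.
The 1/9 is divided into 4 equal shares of 1/36 among Ines, Soledad, Lucia, Catalina.
Ines is living and takes 1/36.
Soledad is living and takes 1/36.
Lucia is living and takes 1/36.
Catalina is living and takes 1/36.
Ursula is living and takes 1/9.
Hugo is living and takes 1/3.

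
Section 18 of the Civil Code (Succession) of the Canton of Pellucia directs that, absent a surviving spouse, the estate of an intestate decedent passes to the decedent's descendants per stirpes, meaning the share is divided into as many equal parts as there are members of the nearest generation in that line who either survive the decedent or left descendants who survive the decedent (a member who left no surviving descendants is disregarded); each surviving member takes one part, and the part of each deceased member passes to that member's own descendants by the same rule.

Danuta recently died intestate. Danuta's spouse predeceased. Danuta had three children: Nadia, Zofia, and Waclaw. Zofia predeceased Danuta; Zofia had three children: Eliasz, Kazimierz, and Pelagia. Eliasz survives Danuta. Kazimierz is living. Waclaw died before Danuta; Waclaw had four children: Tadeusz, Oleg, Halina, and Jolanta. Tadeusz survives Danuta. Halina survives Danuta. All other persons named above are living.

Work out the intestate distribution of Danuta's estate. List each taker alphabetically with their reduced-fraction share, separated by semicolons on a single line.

Eliasz 1/9; Halina 1/12; Jolanta 1/12; Kazimierz 1/9; Nadia 1/3; Oleg 1/12; Pelagia 1/9; Tadeusz 1/12

There is no surviving spouse, so the entire estate passes to Danuta's descendants per stirpes.
The estate is divided into 3 equal shares of 1/3 among Nadia, Zofia, Waclaw.
Nadia is living and takes 1/3.
Zofia predeceased; the 1/3 allotted to Zofia's branch passes to Zofia's issue by representation.
The 1/3 is divided into 3 equal shares of 1/9 among Eliasz, Kazimierz, Pelagia.
Eliasz is living and takes 1/9.
Kazimierz is living and takes 1/9.
Pelagia is living and takes 1/9.
Waclaw predeceased; the 1/3 allotted to Waclaw's branch passes to Waclaw's issue by representation.
The 1/3 is divided into 4 equal shares of 1/12 among Tadeusz, Oleg, Halina, Jolanta.
Tadeusz is living and takes 1/12.
Oleg is living and takes 1/12.
Halina is living and takes 1/12.
Jolanta is living and takes 1/12.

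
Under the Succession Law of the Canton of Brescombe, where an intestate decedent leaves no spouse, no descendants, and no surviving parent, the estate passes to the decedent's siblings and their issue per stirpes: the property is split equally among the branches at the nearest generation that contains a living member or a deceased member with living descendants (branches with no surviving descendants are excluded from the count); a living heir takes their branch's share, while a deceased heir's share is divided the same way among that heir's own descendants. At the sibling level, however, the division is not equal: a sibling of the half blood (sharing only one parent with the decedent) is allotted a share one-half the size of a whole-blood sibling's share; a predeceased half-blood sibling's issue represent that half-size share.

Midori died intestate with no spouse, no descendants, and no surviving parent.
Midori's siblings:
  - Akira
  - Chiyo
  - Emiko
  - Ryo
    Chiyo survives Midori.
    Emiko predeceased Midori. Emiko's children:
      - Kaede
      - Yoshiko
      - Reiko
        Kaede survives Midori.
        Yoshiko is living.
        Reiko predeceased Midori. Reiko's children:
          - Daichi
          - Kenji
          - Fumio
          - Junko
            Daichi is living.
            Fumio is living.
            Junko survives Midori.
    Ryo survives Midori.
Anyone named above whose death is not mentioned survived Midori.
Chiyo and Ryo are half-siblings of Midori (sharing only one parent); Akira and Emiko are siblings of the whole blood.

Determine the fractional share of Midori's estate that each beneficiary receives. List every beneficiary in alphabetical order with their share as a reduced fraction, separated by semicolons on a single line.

No spouse, descendants, or parent survives, so the estate passes to Midori's siblings per stirpes.
Half-blood siblings count for one-half the weight of whole-blood siblings at the initial division.
Dividing 1 in proportion to weights (total weight 3): Akira (weight 1) → 1/3; Chiyo (weight 1/2) → 1/6; Emiko (weight 1) → 1/3; Ryo (weight 1/2) → 1/6.
Akira is living and takes 1/3.
Chiyo is living and takes 1/6.
Emiko predeceased; the 1/3 allotted to Emiko's branch passes to Emiko's issue by representation.
The 1/3 is divided into 3 equal shares of 1/9 among Kaede, Yoshiko, Reiko.
Kaede is living and takes 1/9.
Yoshiko is living and takes 1/9.
Reiko predeceased; the 1/9 allotted to Reiko's branch passes to Reiko's issue by representation.
The 1/9 is divided into 4 equal shares of 1/36 among Daichi, Kenji, Fumio, Junko.
Daichi is living and takes 1/36.
Kenji is living and takes 1/36.
Fumio is living and takes 1/36.
Junko is living and takes 1/36.
Ryo is living and takes 1/6.

Akira 1/3; Chiyo 1/6; Daichi 1/36; Fumio 1/36; Junko 1/36; Kaede 1/9; Kenji 1/36; Ryo 1/6; Yoshiko 1/9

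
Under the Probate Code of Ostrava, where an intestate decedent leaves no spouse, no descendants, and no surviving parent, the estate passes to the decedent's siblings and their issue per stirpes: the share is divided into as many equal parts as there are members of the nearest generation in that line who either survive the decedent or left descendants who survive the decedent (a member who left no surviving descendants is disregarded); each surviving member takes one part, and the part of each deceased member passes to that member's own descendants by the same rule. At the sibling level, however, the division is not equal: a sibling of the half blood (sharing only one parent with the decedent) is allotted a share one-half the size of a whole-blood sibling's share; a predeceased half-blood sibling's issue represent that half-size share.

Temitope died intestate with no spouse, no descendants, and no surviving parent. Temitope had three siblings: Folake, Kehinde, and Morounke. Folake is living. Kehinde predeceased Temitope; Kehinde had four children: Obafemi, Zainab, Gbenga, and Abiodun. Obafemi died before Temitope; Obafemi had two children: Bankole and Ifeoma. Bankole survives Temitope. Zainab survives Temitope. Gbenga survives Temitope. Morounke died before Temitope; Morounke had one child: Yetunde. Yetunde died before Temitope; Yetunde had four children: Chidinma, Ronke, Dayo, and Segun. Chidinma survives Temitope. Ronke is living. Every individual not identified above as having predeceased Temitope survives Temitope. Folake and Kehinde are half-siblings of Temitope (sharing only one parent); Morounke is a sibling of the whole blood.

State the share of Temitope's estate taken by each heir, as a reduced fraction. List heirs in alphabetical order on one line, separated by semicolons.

No spouse, descendants, or parent survives, so the estate passes to Temitope's siblings per stirpes.
Half-blood siblings count for one-half the weight of whole-blood siblings at the initial division.
Dividing 1 in proportion to weights (total weight 2): Folake (weight 1/2) → 1/4; Kehinde (weight 1/2) → 1/4; Morounke (weight 1) → 1/2.
Folake is living and takes 1/4.
Kehinde predeceased; the 1/4 allotted to Kehinde's branch passes to Kehinde's issue by representation.
The 1/4 is divided into 4 equal shares of 1/16 among Obafemi, Zainab, Gbenga, Abiodun.
Obafemi predeceased; the 1/16 allotted to Obafemi's branch passes to Obafemi's issue by representation.
The 1/16 is divided into 2 equal shares of 1/32 among Bankole, Ifeoma.
Bankole is living and takes 1/32.
Ifeoma is living and takes 1/32.
Zainab is living and takes 1/16.
Gbenga is living and takes 1/16.
Abiodun is living and takes 1/16.
Morounke predeceased; the 1/2 allotted to Morounke's branch passes to Morounke's issue by representation.
Yetunde's line is the sole branch at this level, so the full 1/2 passes to Yetunde's issue by representation.
The 1/2 is divided into 4 equal shares of 1/8 among Chidinma, Ronke, Dayo, Segun.
Chidinma is living and takes 1/8.
Ronke is living and takes 1/8.
Dayo is living and takes 1/8.
Segun is living and takes 1/8.

Abiodun 1/16; Bankole 1/32; Chidinma 1/8; Dayo 1/8; Folake 1/4; Gbenga 1/16; Ifeoma 1/32; Ronke 1/8; Segun 1/8; Zainab 1/16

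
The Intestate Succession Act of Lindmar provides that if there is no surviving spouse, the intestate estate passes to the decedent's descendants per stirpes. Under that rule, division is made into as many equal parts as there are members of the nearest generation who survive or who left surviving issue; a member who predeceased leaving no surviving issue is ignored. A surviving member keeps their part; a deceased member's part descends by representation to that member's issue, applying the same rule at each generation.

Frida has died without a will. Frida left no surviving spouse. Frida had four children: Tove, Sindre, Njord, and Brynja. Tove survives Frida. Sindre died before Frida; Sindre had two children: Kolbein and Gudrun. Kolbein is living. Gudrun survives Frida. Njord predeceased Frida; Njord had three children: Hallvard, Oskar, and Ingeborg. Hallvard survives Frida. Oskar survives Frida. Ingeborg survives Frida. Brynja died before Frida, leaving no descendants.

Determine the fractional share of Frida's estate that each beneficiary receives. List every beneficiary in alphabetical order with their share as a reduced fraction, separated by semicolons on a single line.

Gudrun 1/6; Hallvard 1/9; Ingeborg 1/9; Kolbein 1/6; Oskar 1/9; Tove 1/3

There is no surviving spouse, so the entire estate passes to Frida's descendants per stirpes.
Brynja left no surviving issue, so that branch lapses and is disregarded.
The estate is divided into 3 equal shares of 1/3 among Tove, Sindre, Njord.
Tove is living and takes 1/3.
Sindre predeceased; the 1/3 allotted to Sindre's branch passes to Sindre's issue by representation.
The 1/3 is divided into 2 equal shares of 1/6 among Kolbein, Gudrun.
Kolbein is living and takes 1/6.
Gudrun is living and takes 1/6.
Njord predeceased; the 1/3 allotted to Njord's branch passes to Njord's issue by representation.
The 1/3 is divided into 3 equal shares of 1/9 among Hallvard, Oskar, Ingeborg.
Hallvard is living and takes 1/9.
Oskar is living and takes 1/9.
Ingeborg is living and takes 1/9.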